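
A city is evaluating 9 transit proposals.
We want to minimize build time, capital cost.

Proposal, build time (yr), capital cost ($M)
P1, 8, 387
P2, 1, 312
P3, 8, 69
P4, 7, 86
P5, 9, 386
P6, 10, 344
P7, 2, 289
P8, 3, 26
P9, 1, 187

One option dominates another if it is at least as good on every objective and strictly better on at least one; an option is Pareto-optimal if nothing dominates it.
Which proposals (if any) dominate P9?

none

P1: worse on build time (8 vs 1).
P2: worse on capital cost (312 vs 187).
P3: worse on build time (8 vs 1).
P4: worse on build time (7 vs 1).
P5: worse on build time (9 vs 1).
P6: worse on build time (10 vs 1).
P7: worse on build time (2 vs 1).
P8: worse on build time (3 vs 1).
No option dominates P9.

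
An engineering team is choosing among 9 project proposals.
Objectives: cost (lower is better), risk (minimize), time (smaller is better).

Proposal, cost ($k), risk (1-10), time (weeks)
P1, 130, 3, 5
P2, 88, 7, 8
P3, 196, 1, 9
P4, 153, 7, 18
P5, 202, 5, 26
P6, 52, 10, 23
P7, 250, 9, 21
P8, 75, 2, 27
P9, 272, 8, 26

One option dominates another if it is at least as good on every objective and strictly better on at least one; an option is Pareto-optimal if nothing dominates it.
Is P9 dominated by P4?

Yes

P4 vs P9: cost 153≤272, risk 7≤8, time 18≤26 — P4 is at least as good on every objective with at least one strict improvement.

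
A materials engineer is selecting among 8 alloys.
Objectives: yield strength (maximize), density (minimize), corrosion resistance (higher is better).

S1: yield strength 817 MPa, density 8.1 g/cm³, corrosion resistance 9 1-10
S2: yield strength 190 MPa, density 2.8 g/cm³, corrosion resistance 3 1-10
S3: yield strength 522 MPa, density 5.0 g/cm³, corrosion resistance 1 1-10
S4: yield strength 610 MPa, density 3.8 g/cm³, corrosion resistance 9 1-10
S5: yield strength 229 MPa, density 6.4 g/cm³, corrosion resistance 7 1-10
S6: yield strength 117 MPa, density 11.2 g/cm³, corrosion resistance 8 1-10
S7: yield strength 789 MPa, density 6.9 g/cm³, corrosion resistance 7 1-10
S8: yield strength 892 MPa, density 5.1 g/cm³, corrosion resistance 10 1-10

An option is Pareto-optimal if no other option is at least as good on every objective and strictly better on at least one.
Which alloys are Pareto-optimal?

S2, S4, S8

S1: dominated by S8 (yield strength 892≥817, density 5.1≤8.1, corrosion resistance 10≥9).
S2: not dominated (best density).
S3: dominated by S4 (yield strength 610≥522, density 3.8≤5.0, corrosion resistance 9≥1).
S4: not dominated.
S5: dominated by S4 (yield strength 610≥229, density 3.8≤6.4, corrosion resistance 9≥7).
S6: dominated by S1 (yield strength 817≥117, density 8.1≤11.2, corrosion resistance 9≥8).
S7: dominated by S8 (yield strength 892≥789, density 5.1≤6.9, corrosion resistance 10≥7).
S8: not dominated (best yield strength).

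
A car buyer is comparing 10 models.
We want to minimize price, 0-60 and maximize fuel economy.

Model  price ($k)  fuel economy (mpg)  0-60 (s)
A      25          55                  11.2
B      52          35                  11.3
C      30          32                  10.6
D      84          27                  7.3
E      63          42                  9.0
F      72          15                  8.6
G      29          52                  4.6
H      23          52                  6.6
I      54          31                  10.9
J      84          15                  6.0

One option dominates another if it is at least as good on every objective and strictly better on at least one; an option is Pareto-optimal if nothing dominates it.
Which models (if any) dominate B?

A, G, H

A: price 25≤52, fuel economy 55≥35, 0-60 11.2≤11.3 — dominates B.
G: price 29≤52, fuel economy 52≥35, 0-60 4.6≤11.3 — dominates B.
H: price 23≤52, fuel economy 52≥35, 0-60 6.6≤11.3 — dominates B.
Others (C, D, E, F, I, J) are each worse than B on at least one objective.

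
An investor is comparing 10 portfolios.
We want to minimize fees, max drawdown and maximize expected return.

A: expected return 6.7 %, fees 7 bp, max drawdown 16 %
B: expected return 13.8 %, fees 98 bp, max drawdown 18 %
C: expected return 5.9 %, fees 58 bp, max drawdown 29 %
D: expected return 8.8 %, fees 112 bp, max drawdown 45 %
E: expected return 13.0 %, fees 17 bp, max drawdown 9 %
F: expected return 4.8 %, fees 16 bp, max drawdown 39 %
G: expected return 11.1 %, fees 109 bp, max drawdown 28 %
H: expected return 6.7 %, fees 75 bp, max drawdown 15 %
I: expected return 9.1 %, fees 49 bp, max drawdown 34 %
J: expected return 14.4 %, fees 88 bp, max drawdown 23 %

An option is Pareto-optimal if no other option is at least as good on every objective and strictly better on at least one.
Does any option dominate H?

Yes

E vs H: expected return 13.0≥6.7, fees 17≤75, max drawdown 9≤15 — E is at least as good on every objective and strictly better on at least one, so E dominates H.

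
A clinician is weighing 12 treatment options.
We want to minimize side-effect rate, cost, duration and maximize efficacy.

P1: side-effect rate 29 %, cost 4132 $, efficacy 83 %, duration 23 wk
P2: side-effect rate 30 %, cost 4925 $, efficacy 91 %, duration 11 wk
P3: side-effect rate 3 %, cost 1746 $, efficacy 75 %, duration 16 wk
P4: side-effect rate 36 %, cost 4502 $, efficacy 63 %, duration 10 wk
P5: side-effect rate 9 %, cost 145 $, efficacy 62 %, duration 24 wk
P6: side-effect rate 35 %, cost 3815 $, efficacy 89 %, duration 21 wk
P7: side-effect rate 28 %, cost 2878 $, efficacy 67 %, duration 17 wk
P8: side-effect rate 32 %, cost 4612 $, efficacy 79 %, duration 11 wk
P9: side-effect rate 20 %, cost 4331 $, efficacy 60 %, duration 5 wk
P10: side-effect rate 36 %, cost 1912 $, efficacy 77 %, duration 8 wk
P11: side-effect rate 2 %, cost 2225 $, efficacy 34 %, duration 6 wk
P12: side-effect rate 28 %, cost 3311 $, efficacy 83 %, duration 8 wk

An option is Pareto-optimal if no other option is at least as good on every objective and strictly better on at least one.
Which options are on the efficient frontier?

P1: dominated by P12 (side-effect rate 28≤29, cost 3311≤4132, efficacy 83≥83, duration 8≤23).
P2: not dominated (best efficacy).
P3: not dominated.
P4: dominated by P10 (side-effect rate 36≤36, cost 1912≤4502, efficacy 77≥63, duration 8≤10).
P5: not dominated (best cost).
P6: not dominated.
P7: dominated by P3 (side-effect rate 3≤28, cost 1746≤2878, efficacy 75≥67, duration 16≤17).
P8: dominated by P12 (side-effect rate 28≤32, cost 3311≤4612, efficacy 83≥79, duration 8≤11).
P9: not dominated (best duration).
P10: not dominated.
P11: not dominated (best side-effect rate).
P12: not dominated.

P2, P3, P5, P6, P9, P10, P11, P12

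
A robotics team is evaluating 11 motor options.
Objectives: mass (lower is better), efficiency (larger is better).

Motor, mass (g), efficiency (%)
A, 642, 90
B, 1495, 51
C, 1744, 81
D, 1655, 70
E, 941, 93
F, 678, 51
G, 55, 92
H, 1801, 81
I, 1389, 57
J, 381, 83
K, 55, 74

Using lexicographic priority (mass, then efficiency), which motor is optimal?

G

First minimize mass: best is 55, kept {G, K}.
Then maximize efficiency: best is 92, kept {G}.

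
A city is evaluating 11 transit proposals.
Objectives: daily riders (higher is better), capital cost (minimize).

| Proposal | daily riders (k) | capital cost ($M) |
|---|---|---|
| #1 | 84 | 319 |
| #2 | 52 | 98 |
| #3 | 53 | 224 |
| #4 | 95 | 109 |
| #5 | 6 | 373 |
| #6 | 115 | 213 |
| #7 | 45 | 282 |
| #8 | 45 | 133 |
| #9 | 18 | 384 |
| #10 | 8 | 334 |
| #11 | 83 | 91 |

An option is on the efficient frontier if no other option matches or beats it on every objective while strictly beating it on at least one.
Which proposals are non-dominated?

#1: dominated by #4 (daily riders 95≥84, capital cost 109≤319).
#2: dominated by #11 (daily riders 83≥52, capital cost 91≤98).
#3: dominated by #4 (daily riders 95≥53, capital cost 109≤224).
#4: not dominated.
#5: dominated by #1 (daily riders 84≥6, capital cost 319≤373).
#6: not dominated (best daily riders).
#7: dominated by #2 (daily riders 52≥45, capital cost 98≤282).
#8: dominated by #2 (daily riders 52≥45, capital cost 98≤133).
#9: dominated by #1 (daily riders 84≥18, capital cost 319≤384).
#10: dominated by #1 (daily riders 84≥8, capital cost 319≤334).
#11: not dominated (best capital cost).

#4, #6, #11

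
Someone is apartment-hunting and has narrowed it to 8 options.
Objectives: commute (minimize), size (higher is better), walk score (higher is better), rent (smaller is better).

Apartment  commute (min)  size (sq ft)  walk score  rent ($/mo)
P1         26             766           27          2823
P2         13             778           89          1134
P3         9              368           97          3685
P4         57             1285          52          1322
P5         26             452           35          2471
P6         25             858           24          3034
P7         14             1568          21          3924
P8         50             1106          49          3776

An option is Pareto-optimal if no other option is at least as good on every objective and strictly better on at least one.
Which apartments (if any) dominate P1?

P2: commute 13≤26, size 778≥766, walk score 89≥27, rent 1134≤2823 — dominates P1.
Others (P3, P4, P5, P6, P7, P8) are each worse than P1 on at least one objective.

P2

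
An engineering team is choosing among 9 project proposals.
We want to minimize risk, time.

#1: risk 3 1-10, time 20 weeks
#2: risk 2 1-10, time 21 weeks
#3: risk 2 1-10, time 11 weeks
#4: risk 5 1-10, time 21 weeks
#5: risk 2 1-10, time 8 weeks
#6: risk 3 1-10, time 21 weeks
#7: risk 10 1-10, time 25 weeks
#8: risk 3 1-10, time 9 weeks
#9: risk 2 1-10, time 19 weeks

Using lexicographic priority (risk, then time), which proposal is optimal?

#5

First minimize risk: best is 2, kept {#2, #3, #5, #9}.
Then minimize time: best is 8, kept {#5}.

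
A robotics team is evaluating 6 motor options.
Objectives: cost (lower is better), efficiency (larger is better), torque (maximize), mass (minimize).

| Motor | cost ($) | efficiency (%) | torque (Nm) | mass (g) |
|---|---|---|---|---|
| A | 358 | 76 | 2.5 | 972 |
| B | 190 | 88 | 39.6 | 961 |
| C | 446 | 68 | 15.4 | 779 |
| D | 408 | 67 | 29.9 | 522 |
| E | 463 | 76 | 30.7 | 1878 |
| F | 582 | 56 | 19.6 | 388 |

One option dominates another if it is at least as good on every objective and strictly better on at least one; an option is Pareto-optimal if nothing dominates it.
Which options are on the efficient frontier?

B, C, D, F

A: dominated by B (cost 190≤358, efficiency 88≥76, torque 39.6≥2.5, mass 961≤972).
B: not dominated (best cost).
C: not dominated.
D: not dominated.
E: dominated by B (cost 190≤463, efficiency 88≥76, torque 39.6≥30.7, mass 961≤1878).
F: not dominated (best mass).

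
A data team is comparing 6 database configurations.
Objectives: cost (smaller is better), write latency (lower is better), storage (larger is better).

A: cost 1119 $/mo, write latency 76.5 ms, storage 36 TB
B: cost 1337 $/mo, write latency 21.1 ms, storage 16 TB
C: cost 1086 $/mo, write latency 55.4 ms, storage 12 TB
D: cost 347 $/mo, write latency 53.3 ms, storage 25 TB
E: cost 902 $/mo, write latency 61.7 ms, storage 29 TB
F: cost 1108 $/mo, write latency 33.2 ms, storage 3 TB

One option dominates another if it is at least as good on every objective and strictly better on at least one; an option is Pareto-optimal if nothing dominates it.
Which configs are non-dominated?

A: not dominated (best storage).
B: not dominated (best write latency).
C: dominated by D (cost 347≤1086, write latency 53.3≤55.4, storage 25≥12).
D: not dominated (best cost).
E: not dominated.
F: not dominated.

A, B, D, E, F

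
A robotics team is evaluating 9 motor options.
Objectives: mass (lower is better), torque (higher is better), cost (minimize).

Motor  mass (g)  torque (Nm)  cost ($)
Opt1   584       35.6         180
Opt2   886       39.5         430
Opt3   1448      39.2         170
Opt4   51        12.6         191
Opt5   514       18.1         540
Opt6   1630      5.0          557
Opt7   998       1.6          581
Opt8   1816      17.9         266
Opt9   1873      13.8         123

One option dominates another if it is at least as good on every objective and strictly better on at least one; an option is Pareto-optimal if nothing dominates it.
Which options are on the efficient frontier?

Opt1: not dominated.
Opt2: not dominated (best torque).
Opt3: not dominated.
Opt4: not dominated (best mass).
Opt5: not dominated.
Opt6: dominated by Opt1 (mass 584≤1630, torque 35.6≥5.0, cost 180≤557).
Opt7: dominated by Opt1 (mass 584≤998, torque 35.6≥1.6, cost 180≤581).
Opt8: dominated by Opt1 (mass 584≤1816, torque 35.6≥17.9, cost 180≤266).
Opt9: not dominated (best cost).

Opt1, Opt2, Opt3, Opt4, Opt5, Opt9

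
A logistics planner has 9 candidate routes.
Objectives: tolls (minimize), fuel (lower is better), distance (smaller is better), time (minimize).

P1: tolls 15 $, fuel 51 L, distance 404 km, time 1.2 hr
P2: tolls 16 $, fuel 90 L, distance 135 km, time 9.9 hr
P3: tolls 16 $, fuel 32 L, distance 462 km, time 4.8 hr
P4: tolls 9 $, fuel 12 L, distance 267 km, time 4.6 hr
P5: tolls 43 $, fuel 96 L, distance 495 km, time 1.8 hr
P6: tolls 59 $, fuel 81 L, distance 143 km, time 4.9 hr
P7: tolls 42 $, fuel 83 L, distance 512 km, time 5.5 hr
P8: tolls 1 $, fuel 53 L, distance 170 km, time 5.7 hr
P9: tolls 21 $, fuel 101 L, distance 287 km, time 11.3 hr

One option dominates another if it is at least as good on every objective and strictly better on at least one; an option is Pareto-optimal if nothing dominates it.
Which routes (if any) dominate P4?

none

P1: worse on tolls (15 vs 9).
P2: worse on tolls (16 vs 9).
P3: worse on tolls (16 vs 9).
P5: worse on tolls (43 vs 9).
P6: worse on tolls (59 vs 9).
P7: worse on tolls (42 vs 9).
P8: worse on fuel (53 vs 12).
P9: worse on tolls (21 vs 9).
No option dominates P4.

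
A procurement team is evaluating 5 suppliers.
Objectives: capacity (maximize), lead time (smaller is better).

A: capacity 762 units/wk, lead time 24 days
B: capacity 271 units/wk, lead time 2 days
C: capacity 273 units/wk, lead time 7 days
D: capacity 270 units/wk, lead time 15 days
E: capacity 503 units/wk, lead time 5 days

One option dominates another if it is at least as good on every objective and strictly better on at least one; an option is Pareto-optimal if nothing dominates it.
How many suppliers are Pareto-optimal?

3

A: not dominated (best capacity).
B: not dominated (best lead time).
C: dominated by E (capacity 503≥273, lead time 5≤7).
D: dominated by B (capacity 271≥270, lead time 2≤15).
E: not dominated.
Pareto-optimal: A, B, E → 3.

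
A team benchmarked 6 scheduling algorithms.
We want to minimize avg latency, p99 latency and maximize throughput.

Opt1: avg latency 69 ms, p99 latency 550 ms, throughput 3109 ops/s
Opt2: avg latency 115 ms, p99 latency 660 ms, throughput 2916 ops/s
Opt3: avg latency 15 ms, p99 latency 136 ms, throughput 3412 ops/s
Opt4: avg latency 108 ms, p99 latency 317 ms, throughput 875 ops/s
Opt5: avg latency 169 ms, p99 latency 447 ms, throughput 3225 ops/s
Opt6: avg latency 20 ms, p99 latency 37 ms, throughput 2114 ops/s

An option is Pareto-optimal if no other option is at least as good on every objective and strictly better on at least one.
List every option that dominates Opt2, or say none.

Opt1: avg latency 69≤115, p99 latency 550≤660, throughput 3109≥2916 — dominates Opt2.
Opt3: avg latency 15≤115, p99 latency 136≤660, throughput 3412≥2916 — dominates Opt2.
Others (Opt4, Opt5, Opt6) are each worse than Opt2 on at least one objective.

Opt1, Opt3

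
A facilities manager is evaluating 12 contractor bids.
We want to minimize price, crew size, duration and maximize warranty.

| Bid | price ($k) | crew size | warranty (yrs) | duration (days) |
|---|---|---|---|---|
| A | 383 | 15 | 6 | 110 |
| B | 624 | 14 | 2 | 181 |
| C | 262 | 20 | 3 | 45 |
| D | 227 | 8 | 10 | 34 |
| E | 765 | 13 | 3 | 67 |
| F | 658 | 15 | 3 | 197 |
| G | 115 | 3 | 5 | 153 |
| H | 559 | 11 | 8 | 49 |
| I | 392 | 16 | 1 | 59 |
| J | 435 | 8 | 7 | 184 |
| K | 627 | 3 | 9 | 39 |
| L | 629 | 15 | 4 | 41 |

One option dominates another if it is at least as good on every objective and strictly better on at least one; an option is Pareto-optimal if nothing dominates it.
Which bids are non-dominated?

A: dominated by D (price 227≤383, crew size 8≤15, warranty 10≥6, duration 34≤110).
B: dominated by D (price 227≤624, crew size 8≤14, warranty 10≥2, duration 34≤181).
C: dominated by D (price 227≤262, crew size 8≤20, warranty 10≥3, duration 34≤45).
D: not dominated (best warranty).
E: dominated by D (price 227≤765, crew size 8≤13, warranty 10≥3, duration 34≤67).
F: dominated by A (price 383≤658, crew size 15≤15, warranty 6≥3, duration 110≤197).
G: not dominated (best price).
H: dominated by D (price 227≤559, crew size 8≤11, warranty 10≥8, duration 34≤49).
I: dominated by D (price 227≤392, crew size 8≤16, warranty 10≥1, duration 34≤59).
J: dominated by D (price 227≤435, crew size 8≤8, warranty 10≥7, duration 34≤184).
K: not dominated.
L: dominated by D (price 227≤629, crew size 8≤15, warranty 10≥4, duration 34≤41).

D, G, K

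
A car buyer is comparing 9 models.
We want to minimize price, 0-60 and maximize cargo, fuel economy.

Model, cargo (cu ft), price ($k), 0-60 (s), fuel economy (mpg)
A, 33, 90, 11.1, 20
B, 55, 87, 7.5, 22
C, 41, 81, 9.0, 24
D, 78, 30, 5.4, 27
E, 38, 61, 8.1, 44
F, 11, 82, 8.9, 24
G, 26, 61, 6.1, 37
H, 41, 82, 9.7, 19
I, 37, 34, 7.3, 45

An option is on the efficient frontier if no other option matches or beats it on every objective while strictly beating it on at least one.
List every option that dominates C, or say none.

D: cargo 78≥41, price 30≤81, 0-60 5.4≤9.0, fuel economy 27≥24 — dominates C.
Others (A, B, E, F, G, H, I) are each worse than C on at least one objective.

D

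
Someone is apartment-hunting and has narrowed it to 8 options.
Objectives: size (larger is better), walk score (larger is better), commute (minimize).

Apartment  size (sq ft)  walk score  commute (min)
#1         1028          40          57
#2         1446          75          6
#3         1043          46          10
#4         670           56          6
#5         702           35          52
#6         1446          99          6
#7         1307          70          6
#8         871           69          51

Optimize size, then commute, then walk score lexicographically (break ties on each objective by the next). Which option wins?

First maximize size: best is 1446, kept {#2, #6}.
Then minimize commute: best is 6, kept {#2, #6}.
Then maximize walk score: best is 99, kept {#6}.

#6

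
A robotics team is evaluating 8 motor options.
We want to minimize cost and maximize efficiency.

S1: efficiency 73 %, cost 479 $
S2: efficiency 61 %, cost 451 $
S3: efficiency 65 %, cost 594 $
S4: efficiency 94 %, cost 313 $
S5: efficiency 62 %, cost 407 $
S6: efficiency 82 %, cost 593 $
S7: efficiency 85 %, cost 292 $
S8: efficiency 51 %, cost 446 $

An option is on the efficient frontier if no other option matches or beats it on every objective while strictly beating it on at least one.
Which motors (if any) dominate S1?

S4, S7

S4: efficiency 94≥73, cost 313≤479 — dominates S1.
S7: efficiency 85≥73, cost 292≤479 — dominates S1.
Others (S2, S3, S5, S6, S8) are each worse than S1 on at least one objective.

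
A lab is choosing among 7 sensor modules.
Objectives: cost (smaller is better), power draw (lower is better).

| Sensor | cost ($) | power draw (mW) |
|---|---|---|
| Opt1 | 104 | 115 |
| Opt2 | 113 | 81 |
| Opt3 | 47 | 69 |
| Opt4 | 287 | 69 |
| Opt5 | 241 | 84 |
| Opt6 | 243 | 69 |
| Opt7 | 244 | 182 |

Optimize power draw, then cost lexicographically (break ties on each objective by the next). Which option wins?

First minimize power draw: best is 69, kept {Opt3, Opt4, Opt6}.
Then minimize cost: best is 47, kept {Opt3}.

Opt3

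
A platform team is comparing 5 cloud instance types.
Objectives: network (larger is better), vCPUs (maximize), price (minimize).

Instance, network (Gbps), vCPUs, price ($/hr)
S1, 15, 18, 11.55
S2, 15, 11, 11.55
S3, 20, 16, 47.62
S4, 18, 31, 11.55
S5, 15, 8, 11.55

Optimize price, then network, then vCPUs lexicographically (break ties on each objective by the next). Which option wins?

S4

First minimize price: best is 11.55, kept {S1, S2, S4, S5}.
Then maximize network: best is 18, kept {S4}.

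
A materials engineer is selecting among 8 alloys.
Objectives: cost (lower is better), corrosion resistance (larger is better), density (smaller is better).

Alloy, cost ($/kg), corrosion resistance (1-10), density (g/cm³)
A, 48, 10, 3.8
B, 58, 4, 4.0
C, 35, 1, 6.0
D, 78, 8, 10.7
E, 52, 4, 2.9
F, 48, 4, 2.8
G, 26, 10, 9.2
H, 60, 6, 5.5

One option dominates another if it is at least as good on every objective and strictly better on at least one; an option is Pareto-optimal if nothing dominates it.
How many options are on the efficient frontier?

4

A: not dominated.
B: dominated by A (cost 48≤58, corrosion resistance 10≥4, density 3.8≤4.0).
C: not dominated.
D: dominated by A (cost 48≤78, corrosion resistance 10≥8, density 3.8≤10.7).
E: dominated by F (cost 48≤52, corrosion resistance 4≥4, density 2.8≤2.9).
F: not dominated (best density).
G: not dominated (best cost).
H: dominated by A (cost 48≤60, corrosion resistance 10≥6, density 3.8≤5.5).
Pareto-optimal: A, C, F, G → 4.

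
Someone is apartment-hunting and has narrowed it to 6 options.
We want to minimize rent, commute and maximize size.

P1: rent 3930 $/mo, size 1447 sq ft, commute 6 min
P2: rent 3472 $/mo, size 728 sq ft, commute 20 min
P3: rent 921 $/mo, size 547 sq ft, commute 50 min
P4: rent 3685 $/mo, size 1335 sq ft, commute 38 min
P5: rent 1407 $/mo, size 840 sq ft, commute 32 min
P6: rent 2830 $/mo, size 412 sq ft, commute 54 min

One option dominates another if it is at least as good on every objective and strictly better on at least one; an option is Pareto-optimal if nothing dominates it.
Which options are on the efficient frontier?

P1: not dominated (best size).
P2: not dominated.
P3: not dominated (best rent).
P4: not dominated.
P5: not dominated.
P6: dominated by P3 (rent 921≤2830, size 547≥412, commute 50≤54).

P1, P2, P3, P4, P5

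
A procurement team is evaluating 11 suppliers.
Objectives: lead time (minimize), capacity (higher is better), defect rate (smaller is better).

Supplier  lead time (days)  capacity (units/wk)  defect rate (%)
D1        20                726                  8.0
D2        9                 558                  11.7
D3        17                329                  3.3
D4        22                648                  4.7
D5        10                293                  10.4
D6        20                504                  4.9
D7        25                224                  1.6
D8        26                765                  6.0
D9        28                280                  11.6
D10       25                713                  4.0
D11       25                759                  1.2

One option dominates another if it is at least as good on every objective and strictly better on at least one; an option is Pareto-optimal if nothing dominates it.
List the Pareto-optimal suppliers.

D1: not dominated.
D2: not dominated (best lead time).
D3: not dominated.
D4: not dominated.
D5: not dominated.
D6: not dominated.
D7: dominated by D11 (lead time 25≤25, capacity 759≥224, defect rate 1.2≤1.6).
D8: not dominated (best capacity).
D9: dominated by D1 (lead time 20≤28, capacity 726≥280, defect rate 8.0≤11.6).
D10: dominated by D11 (lead time 25≤25, capacity 759≥713, defect rate 1.2≤4.0).
D11: not dominated (best defect rate).

D1, D2, D3, D4, D5, D6, D8, D11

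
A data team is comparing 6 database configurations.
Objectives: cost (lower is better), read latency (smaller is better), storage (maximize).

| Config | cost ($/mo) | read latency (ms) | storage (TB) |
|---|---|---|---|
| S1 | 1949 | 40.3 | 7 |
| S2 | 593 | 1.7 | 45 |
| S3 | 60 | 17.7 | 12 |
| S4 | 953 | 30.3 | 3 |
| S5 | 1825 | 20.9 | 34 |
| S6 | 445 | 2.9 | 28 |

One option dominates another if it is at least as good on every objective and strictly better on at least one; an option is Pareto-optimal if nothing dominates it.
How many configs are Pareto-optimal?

S1: dominated by S2 (cost 593≤1949, read latency 1.7≤40.3, storage 45≥7).
S2: not dominated (best read latency).
S3: not dominated (best cost).
S4: dominated by S2 (cost 593≤953, read latency 1.7≤30.3, storage 45≥3).
S5: dominated by S2 (cost 593≤1825, read latency 1.7≤20.9, storage 45≥34).
S6: not dominated.
Pareto-optimal: S2, S3, S6 → 3.

3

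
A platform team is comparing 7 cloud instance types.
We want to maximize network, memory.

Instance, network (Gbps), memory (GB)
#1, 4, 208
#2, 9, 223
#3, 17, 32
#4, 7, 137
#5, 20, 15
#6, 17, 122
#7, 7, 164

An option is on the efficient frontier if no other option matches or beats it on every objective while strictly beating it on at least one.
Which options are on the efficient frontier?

#2, #5, #6

#1: dominated by #2 (network 9≥4, memory 223≥208).
#2: not dominated (best memory).
#3: dominated by #6 (network 17≥17, memory 122≥32).
#4: dominated by #2 (network 9≥7, memory 223≥137).
#5: not dominated (best network).
#6: not dominated.
#7: dominated by #2 (network 9≥7, memory 223≥164).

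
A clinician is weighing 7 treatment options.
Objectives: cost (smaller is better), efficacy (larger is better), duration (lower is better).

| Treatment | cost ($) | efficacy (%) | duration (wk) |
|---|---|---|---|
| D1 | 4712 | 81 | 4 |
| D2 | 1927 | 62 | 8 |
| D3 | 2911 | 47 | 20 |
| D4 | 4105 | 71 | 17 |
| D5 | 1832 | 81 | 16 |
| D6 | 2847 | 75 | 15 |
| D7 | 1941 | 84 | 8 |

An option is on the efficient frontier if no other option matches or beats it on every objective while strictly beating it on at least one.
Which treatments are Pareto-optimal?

D1, D2, D5, D7

D1: not dominated (best duration).
D2: not dominated.
D3: dominated by D2 (cost 1927≤2911, efficacy 62≥47, duration 8≤20).
D4: dominated by D5 (cost 1832≤4105, efficacy 81≥71, duration 16≤17).
D5: not dominated (best cost).
D6: dominated by D7 (cost 1941≤2847, efficacy 84≥75, duration 8≤15).
D7: not dominated (best efficacy).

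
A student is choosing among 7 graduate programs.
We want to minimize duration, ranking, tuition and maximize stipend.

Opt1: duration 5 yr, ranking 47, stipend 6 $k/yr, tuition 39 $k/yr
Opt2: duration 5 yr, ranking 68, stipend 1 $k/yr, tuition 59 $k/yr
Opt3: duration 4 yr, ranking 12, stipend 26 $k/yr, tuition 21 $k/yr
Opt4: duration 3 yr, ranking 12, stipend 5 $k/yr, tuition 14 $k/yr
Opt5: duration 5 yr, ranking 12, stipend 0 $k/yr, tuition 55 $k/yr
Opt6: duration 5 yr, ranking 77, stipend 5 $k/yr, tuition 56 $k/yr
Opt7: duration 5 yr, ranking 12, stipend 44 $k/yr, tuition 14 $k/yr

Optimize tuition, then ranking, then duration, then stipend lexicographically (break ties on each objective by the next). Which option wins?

First minimize tuition: best is 14, kept {Opt4, Opt7}.
Then minimize ranking: best is 12, kept {Opt4, Opt7}.
Then minimize duration: best is 3, kept {Opt4}.

Opt4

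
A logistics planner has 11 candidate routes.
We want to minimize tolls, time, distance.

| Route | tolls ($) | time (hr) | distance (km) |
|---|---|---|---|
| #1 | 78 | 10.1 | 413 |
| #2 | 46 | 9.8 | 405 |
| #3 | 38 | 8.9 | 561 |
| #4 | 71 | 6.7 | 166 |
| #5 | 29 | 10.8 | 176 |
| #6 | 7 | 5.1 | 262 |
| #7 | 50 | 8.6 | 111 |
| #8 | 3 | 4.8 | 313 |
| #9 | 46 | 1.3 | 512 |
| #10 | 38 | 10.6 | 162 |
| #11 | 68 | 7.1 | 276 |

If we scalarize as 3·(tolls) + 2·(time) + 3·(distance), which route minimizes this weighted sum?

#1: 3·78 + 2·10.1 + 3·413 = 1493.2
#2: 3·46 + 2·9.8 + 3·405 = 1372.6
#3: 3·38 + 2·8.9 + 3·561 = 1814.8
#4: 3·71 + 2·6.7 + 3·166 = 724.4
#5: 3·29 + 2·10.8 + 3·176 = 636.6
#6: 3·7 + 2·5.1 + 3·262 = 817.2
#7: 3·50 + 2·8.6 + 3·111 = 500.2
#8: 3·3 + 2·4.8 + 3·313 = 957.6
#9: 3·46 + 2·1.3 + 3·512 = 1676.6
#10: 3·38 + 2·10.6 + 3·162 = 621.2
#11: 3·68 + 2·7.1 + 3·276 = 1046.2
Lowest: #7 at 500.2.

#7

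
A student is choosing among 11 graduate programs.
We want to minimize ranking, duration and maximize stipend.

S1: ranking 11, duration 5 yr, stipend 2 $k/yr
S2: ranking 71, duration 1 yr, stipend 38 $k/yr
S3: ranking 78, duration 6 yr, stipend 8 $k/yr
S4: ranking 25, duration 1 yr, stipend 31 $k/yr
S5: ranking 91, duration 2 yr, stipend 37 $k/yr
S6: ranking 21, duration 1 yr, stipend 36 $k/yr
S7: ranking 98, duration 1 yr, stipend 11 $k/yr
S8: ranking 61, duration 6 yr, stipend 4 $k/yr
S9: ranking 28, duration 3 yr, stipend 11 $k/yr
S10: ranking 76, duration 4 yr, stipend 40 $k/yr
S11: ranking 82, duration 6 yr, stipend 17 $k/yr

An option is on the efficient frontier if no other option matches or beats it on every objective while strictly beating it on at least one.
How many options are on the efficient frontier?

4

S1: not dominated (best ranking).
S2: not dominated.
S3: dominated by S2 (ranking 71≤78, duration 1≤6, stipend 38≥8).
S4: dominated by S6 (ranking 21≤25, duration 1≤1, stipend 36≥31).
S5: dominated by S2 (ranking 71≤91, duration 1≤2, stipend 38≥37).
S6: not dominated.
S7: dominated by S2 (ranking 71≤98, duration 1≤1, stipend 38≥11).
S8: dominated by S4 (ranking 25≤61, duration 1≤6, stipend 31≥4).
S9: dominated by S4 (ranking 25≤28, duration 1≤3, stipend 31≥11).
S10: not dominated (best stipend).
S11: dominated by S2 (ranking 71≤82, duration 1≤6, stipend 38≥17).
Pareto-optimal: S1, S2, S6, S10 → 4.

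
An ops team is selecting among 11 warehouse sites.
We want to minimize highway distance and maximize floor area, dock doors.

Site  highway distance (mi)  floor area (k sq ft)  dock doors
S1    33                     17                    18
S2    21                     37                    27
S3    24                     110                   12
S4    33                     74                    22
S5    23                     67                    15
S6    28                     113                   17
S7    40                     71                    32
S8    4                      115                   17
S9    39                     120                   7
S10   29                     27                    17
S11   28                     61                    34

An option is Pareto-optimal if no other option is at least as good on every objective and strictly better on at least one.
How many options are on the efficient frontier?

6

S1: dominated by S2 (highway distance 21≤33, floor area 37≥17, dock doors 27≥18).
S2: not dominated.
S3: dominated by S8 (highway distance 4≤24, floor area 115≥110, dock doors 17≥12).
S4: not dominated.
S5: dominated by S8 (highway distance 4≤23, floor area 115≥67, dock doors 17≥15).
S6: dominated by S8 (highway distance 4≤28, floor area 115≥113, dock doors 17≥17).
S7: not dominated.
S8: not dominated (best highway distance).
S9: not dominated (best floor area).
S10: dominated by S2 (highway distance 21≤29, floor area 37≥27, dock doors 27≥17).
S11: not dominated (best dock doors).
Pareto-optimal: S2, S4, S7, S8, S9, S11 → 6.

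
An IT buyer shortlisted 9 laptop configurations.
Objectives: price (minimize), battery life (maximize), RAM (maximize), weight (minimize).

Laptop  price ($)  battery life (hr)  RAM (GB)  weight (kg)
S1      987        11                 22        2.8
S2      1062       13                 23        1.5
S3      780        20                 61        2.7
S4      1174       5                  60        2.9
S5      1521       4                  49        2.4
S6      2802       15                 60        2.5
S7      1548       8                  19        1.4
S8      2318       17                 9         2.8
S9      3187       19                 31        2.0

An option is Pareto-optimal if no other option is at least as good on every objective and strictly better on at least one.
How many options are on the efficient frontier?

6

S1: dominated by S3 (price 780≤987, battery life 20≥11, RAM 61≥22, weight 2.7≤2.8).
S2: not dominated.
S3: not dominated (best price).
S4: dominated by S3 (price 780≤1174, battery life 20≥5, RAM 61≥60, weight 2.7≤2.9).
S5: not dominated.
S6: not dominated.
S7: not dominated (best weight).
S8: dominated by S3 (price 780≤2318, battery life 20≥17, RAM 61≥9, weight 2.7≤2.8).
S9: not dominated.
Pareto-optimal: S2, S3, S5, S6, S7, S9 → 6.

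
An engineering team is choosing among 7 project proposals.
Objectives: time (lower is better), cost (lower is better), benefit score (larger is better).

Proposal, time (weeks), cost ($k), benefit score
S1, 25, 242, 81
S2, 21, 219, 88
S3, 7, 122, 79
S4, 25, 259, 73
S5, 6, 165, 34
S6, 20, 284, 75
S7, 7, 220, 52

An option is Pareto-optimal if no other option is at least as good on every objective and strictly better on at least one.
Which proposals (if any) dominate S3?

none

S1: worse on time (25 vs 7).
S2: worse on time (21 vs 7).
S4: worse on time (25 vs 7).
S5: worse on cost (165 vs 122).
S6: worse on time (20 vs 7).
S7: worse on cost (220 vs 122).
No option dominates S3.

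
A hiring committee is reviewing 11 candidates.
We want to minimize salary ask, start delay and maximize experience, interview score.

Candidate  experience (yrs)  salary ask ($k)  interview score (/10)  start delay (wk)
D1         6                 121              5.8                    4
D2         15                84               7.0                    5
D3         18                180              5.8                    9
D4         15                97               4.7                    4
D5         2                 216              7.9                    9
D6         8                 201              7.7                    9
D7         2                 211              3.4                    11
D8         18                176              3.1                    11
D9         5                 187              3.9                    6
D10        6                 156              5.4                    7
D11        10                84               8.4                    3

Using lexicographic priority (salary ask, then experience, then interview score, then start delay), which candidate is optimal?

First minimize salary ask: best is 84, kept {D2, D11}.
Then maximize experience: best is 15, kept {D2}.

D2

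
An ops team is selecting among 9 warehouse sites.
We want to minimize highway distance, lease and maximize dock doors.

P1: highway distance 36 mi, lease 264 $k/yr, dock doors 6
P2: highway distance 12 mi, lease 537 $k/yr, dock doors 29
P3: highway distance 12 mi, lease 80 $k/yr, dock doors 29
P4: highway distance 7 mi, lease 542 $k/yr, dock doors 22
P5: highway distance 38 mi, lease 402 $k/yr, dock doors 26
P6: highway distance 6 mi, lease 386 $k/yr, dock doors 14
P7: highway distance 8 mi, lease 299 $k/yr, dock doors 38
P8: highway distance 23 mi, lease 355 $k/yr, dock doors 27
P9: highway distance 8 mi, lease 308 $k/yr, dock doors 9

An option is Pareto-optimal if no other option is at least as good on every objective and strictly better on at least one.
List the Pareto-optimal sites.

P3, P4, P6, P7

P1: dominated by P3 (highway distance 12≤36, lease 80≤264, dock doors 29≥6).
P2: dominated by P3 (highway distance 12≤12, lease 80≤537, dock doors 29≥29).
P3: not dominated (best lease).
P4: not dominated.
P5: dominated by P3 (highway distance 12≤38, lease 80≤402, dock doors 29≥26).
P6: not dominated (best highway distance).
P7: not dominated (best dock doors).
P8: dominated by P3 (highway distance 12≤23, lease 80≤355, dock doors 29≥27).
P9: dominated by P7 (highway distance 8≤8, lease 299≤308, dock doors 38≥9).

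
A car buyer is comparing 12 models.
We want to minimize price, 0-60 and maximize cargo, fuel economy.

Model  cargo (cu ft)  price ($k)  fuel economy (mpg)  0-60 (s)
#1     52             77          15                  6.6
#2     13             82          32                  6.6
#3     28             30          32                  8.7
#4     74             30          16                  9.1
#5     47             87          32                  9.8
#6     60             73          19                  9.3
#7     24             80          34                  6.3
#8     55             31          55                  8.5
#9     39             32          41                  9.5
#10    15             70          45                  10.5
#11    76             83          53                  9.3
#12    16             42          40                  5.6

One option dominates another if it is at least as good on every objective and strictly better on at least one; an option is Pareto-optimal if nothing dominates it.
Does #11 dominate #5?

#11 vs #5: cargo 76≥47, price 83≤87, fuel economy 53≥32, 0-60 9.3≤9.8 — #11 is at least as good on every objective with at least one strict improvement.

Yes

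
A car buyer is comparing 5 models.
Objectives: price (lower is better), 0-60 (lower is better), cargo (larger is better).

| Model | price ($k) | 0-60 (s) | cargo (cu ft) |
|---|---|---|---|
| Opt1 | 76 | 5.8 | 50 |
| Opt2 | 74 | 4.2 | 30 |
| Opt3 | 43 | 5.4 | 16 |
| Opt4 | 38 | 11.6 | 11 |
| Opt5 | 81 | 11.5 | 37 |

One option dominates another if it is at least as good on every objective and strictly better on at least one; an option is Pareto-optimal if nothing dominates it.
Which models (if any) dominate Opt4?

Opt1: worse on price (76 vs 38).
Opt2: worse on price (74 vs 38).
Opt3: worse on price (43 vs 38).
Opt5: worse on price (81 vs 38).
No option dominates Opt4.

none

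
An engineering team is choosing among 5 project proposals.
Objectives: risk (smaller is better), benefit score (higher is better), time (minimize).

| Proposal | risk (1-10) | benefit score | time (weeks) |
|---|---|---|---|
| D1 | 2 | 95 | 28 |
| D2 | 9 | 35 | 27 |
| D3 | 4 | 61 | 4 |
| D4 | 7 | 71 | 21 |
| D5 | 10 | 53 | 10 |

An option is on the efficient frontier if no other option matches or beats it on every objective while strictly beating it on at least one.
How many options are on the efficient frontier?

3

D1: not dominated (best risk).
D2: dominated by D3 (risk 4≤9, benefit score 61≥35, time 4≤27).
D3: not dominated (best time).
D4: not dominated.
D5: dominated by D3 (risk 4≤10, benefit score 61≥53, time 4≤10).
Pareto-optimal: D1, D3, D4 → 3.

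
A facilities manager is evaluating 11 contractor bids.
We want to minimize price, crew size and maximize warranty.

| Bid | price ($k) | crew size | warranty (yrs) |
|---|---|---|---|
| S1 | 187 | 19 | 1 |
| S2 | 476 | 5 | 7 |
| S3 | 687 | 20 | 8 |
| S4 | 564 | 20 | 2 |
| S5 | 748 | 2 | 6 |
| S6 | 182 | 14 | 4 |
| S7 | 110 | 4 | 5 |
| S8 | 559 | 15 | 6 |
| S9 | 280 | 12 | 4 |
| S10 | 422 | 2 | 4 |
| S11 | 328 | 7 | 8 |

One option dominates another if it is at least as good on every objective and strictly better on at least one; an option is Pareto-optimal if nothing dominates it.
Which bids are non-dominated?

S1: dominated by S6 (price 182≤187, crew size 14≤19, warranty 4≥1).
S2: not dominated.
S3: dominated by S11 (price 328≤687, crew size 7≤20, warranty 8≥8).
S4: dominated by S2 (price 476≤564, crew size 5≤20, warranty 7≥2).
S5: not dominated.
S6: dominated by S7 (price 110≤182, crew size 4≤14, warranty 5≥4).
S7: not dominated (best price).
S8: dominated by S2 (price 476≤559, crew size 5≤15, warranty 7≥6).
S9: dominated by S7 (price 110≤280, crew size 4≤12, warranty 5≥4).
S10: not dominated.
S11: not dominated.

S2, S5, S7, S10, S11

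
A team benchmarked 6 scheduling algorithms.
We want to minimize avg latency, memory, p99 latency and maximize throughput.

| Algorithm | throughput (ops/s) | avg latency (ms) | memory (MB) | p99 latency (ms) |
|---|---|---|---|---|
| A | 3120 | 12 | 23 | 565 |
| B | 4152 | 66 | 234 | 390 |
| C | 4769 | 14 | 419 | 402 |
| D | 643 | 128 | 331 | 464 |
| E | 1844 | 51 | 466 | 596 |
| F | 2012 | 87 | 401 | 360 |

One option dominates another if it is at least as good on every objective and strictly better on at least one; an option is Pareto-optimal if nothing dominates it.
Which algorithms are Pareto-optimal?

A: not dominated (best avg latency).
B: not dominated.
C: not dominated (best throughput).
D: dominated by B (throughput 4152≥643, avg latency 66≤128, memory 234≤331, p99 latency 390≤464).
E: dominated by A (throughput 3120≥1844, avg latency 12≤51, memory 23≤466, p99 latency 565≤596).
F: not dominated (best p99 latency).

A, B, C, F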